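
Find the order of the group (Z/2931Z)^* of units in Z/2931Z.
(Z/2931Z)^* consists of the classes a with gcd(a, 2931) = 1, so its order is φ(2931). φ is multiplicative, with φ(p^e) = p^e − p^(e−1). Factorise 2931 = 3 · 977. Then
  φ(2931) = (3 − 1) · (977 − 1) = 2 · 976 = 1952.
Thus |(Z/2931Z)^*| = 1952.

Final answer: |(Z/2931Z)^*| = 1952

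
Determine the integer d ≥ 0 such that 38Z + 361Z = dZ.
(38, 361) = (19); d = 19

In the PID Z, (a, b) is generated by gcd(a, b). Compute gcd(361, 38) with the extended Euclidean algorithm, tracking rows (r, s, t) with s·361 + t·38 = r:
  row A: (361, 1, 0)   [1·361 + 0·38 = 361]
  row B: (38, 0, 1)   [0·361 + 1·38 = 38]
  361 = 9·38 + 19   → row C = row A − 9·row B = (19, 1, −9)   [check: 1·361 − 9·38 = 19]
  38 = 2·19 + 0   → remainder 0, stop. gcd = 19 (last nonzero row C).
So gcd(38, 361) = 19, with Bézout identity 1·361 − 9·38 = 19. Containment (⊇): the Bézout identity exhibits 19 as an element of (38, 361), giving (19) ⊆ (38, 361). Containment (⊆): since 19 | 38 and 19 | 361 (38 = 19·2, 361 = 19·19), every Z-linear combination of 38 and 361 is divisible by 19, so (38, 361) ⊆ (19). Therefore (38, 361) = (19), d = 19.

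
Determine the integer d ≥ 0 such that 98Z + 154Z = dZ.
In the PID Z, (a, b) is generated by gcd(a, b). Compute gcd(154, 98) with the extended Euclidean algorithm, tracking rows (r, s, t) with s·154 + t·98 = r:
  row A: (154, 1, 0)   [1·154 + 0·98 = 154]
  row B: (98, 0, 1)   [0·154 + 1·98 = 98]
  154 = 1·98 + 56   → row C = row A − 1·row B = (56, 1, −1)   [check: 1·154 − 1·98 = 56]
  98 = 1·56 + 42   → row D = row B − 1·row C = (42, −1, 2)   [check: −1·154 + 2·98 = 42]
  56 = 1·42 + 14   → row E = row C − 1·row D = (14, 2, −3)   [check: 2·154 − 3·98 = 14]
  42 = 3·14 + 0   → remainder 0, stop. gcd = 14 (last nonzero row E).
So gcd(98, 154) = 14, with Bézout identity 2·154 − 3·98 = 14. Containment (⊇): the Bézout identity exhibits 14 as an element of (98, 154), giving (14) ⊆ (98, 154). Containment (⊆): since 14 | 98 and 14 | 154 (98 = 14·7, 154 = 14·11), every Z-linear combination of 98 and 154 is divisible by 14, so (98, 154) ⊆ (14). Therefore (98, 154) = (14), d = 14.

Final answer: (98, 154) = (14); d = 14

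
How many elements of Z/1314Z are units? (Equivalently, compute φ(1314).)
Z/1314Z has φ(1314) = 432 units

An element a ∈ Z/1314Z is a unit iff gcd(a, 1314) = 1, so the number of units is φ(1314). φ is multiplicative, with φ(p^e) = p^e − p^(e−1). Factorise 1314 = 2 · 3^2 · 73. Then
  φ(1314) = (2 − 1) · (3^2 − 3^1) · (73 − 1) = 1 · 6 · 72 = 432.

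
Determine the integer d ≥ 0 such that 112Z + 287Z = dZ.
In the PID Z, (a, b) is generated by gcd(a, b). Compute gcd(287, 112) with the extended Euclidean algorithm, tracking rows (r, s, t) with s·287 + t·112 = r:
  row A: (287, 1, 0)   [1·287 + 0·112 = 287]
  row B: (112, 0, 1)   [0·287 + 1·112 = 112]
  287 = 2·112 + 63   → row C = row A − 2·row B = (63, 1, −2)   [check: 1·287 − 2·112 = 63]
  112 = 1·63 + 49   → row D = row B − 1·row C = (49, −1, 3)   [check: −1·287 + 3·112 = 49]
  63 = 1·49 + 14   → row E = row C − 1·row D = (14, 2, −5)   [check: 2·287 − 5·112 = 14]
  49 = 3·14 + 7   → row F = row D − 3·row E = (7, −7, 18)   [check: −7·287 + 18·112 = 7]
  14 = 2·7 + 0   → remainder 0, stop. gcd = 7 (last nonzero row F).
So gcd(112, 287) = 7, with Bézout identity −7·287 + 18·112 = 7. Containment (⊇): the Bézout identity exhibits 7 as an element of (112, 287), giving (7) ⊆ (112, 287). Containment (⊆): since 7 | 112 and 7 | 287 (112 = 7·16, 287 = 7·41), every Z-linear combination of 112 and 287 is divisible by 7, so (112, 287) ⊆ (7). Therefore (112, 287) = (7), d = 7.

Final answer: (112, 287) = (7); d = 7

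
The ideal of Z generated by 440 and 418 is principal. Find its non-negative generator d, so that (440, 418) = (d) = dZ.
(440, 418) = (22); d = 22

In the PID Z, (a, b) is generated by gcd(a, b). Compute gcd(440, 418) with the extended Euclidean algorithm, tracking rows (r, s, t) with s·440 + t·418 = r:
  row A: (440, 1, 0)   [1·440 + 0·418 = 440]
  row B: (418, 0, 1)   [0·440 + 1·418 = 418]
  440 = 1·418 + 22   → row C = row A − 1·row B = (22, 1, −1)   [check: 1·440 − 1·418 = 22]
  418 = 19·22 + 0   → remainder 0, stop. gcd = 22 (last nonzero row C).
So gcd(440, 418) = 22, with Bézout identity 1·440 − 1·418 = 22. Containment (⊇): the Bézout identity exhibits 22 as an element of (440, 418), giving (22) ⊆ (440, 418). Containment (⊆): since 22 | 440 and 22 | 418 (440 = 22·20, 418 = 22·19), every Z-linear combination of 440 and 418 is divisible by 22, so (440, 418) ⊆ (22). Therefore (440, 418) = (22), d = 22.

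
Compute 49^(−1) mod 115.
Apply the extended Euclidean algorithm to (115, 49), tracking rows (r, s, t) with s·115 + t·49 = r. Each division r_prev = q·r_cur + r_new produces the new row as (previous row) − q·(current row):
  row A: (115, 1, 0)   [1·115 + 0·49 = 115]
  row B: (49, 0, 1)   [0·115 + 1·49 = 49]
  115 = 2·49 + 17   → row C = row A − 2·row B = (17, 1, −2)   [check: 1·115 − 2·49 = 17]
  49 = 2·17 + 15   → row D = row B − 2·row C = (15, −2, 5)   [check: −2·115 + 5·49 = 15]
  17 = 1·15 + 2   → row E = row C − 1·row D = (2, 3, −7)   [check: 3·115 − 7·49 = 2]
  15 = 7·2 + 1   → row F = row D − 7·row E = (1, −23, 54)   [check: −23·115 + 54·49 = 1]
  2 = 2·1 + 0   → remainder 0, stop. gcd = 1 (last nonzero row F).
The gcd is 1, so 49 is invertible mod 115. The last nonzero row gives −23·115 + 54·49 = 1, so t = 54. So 49^(−1) ≡ 54 (mod 115). Verify: 49 · 54 = 2646 ≡ 1 (mod 115). ✓

Final answer: 49^(−1) ≡ 54 (mod 115)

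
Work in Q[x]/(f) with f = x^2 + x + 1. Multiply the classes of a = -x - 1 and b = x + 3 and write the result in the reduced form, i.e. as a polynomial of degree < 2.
a · b ≡ -3·x - 2 (mod f(x))

First multiply in Q[x] without reducing: a · b = -x^2 - 4·x - 3. Now divide by f(x) = x^2 + x + 1, eliminating the leading term at each step:
  leading term -x^2: subtract (-1)·f(x) = -x^2 - x - 1, leaving -3·x - 2
The degree is now < 2, so this is the remainder. Hence a · b ≡ -3·x - 2 in Q[x]/(f).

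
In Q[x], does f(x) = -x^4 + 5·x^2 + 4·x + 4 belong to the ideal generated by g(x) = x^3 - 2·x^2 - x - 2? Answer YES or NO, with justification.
In Q[x] the ideal (g) consists of all multiples of g, so f ∈ (g) iff g | f, i.e. iff the remainder of f on division by g is 0. Divide f by g (g is monic, so eliminate the leading term of the running remainder at each step):
  leading term -x^4: subtract (-x)·g(x) = -x^4 + 2·x^3 + x^2 + 2·x, leaving -2·x^3 + 4·x^2 + 2·x + 4
  leading term -2·x^3: subtract (-2)·g(x) = -2·x^3 + 4·x^2 + 2·x + 4, leaving 0
The remainder is 0, so f(x) = g(x) · h(x) with h(x) = -x - 2. Hence g | f, i.e. f ∈ (g).

Final answer: YES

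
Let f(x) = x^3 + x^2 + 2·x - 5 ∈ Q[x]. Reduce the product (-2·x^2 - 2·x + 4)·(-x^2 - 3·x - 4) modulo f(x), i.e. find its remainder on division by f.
First multiply in Q[x] without reducing: a · b = 2·x^4 + 8·x^3 + 10·x^2 - 4·x - 16. Now divide by f(x) = x^3 + x^2 + 2·x - 5, eliminating the leading term at each step:
  leading term 2·x^4: subtract (2·x)·f(x) = 2·x^4 + 2·x^3 + 4·x^2 - 10·x, leaving 6·x^3 + 6·x^2 + 6·x - 16
  leading term 6·x^3: subtract (6)·f(x) = 6·x^3 + 6·x^2 + 12·x - 30, leaving 14 - 6·x
The degree is now < 3, so this is the remainder. Hence a · b ≡ 14 - 6·x in Q[x]/(f).

Final answer: a · b ≡ 14 - 6·x (mod f(x))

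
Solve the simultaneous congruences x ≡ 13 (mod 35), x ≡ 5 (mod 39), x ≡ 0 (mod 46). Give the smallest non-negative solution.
x ≡ 36938 (mod 62790); the representative in [0, 62790) is 36938

The moduli 35, 39, 46 are pairwise coprime, so by the CRT there is a unique solution mod 35·39·46 = 62790.
Solve by successive substitution. Start with x ≡ 13 (mod 35).
  Combine with x ≡ 5 (mod 39): write x = 13 + 35·t and require 13 + 35·t ≡ 5 (mod 39), i.e. 35·t ≡ 5 − 13 ≡ 31 (mod 39). Since 35^(−1) ≡ 29 (mod 39), t ≡ 29·31 ≡ 2 (mod 39). So x ≡ 13 + 35·2 = 83 (mod 1365).
  Combine with x ≡ 0 (mod 46): write x = 83 + 1365·t and require 83 + 1365·t ≡ 0 (mod 46), i.e. 1365·t ≡ 0 − 83 ≡ 9 (mod 46). Since 1365^(−1) ≡ 3 (mod 46) (1365 ≡ 31 (mod 46)), t ≡ 3·9 ≡ 27 (mod 46). So x ≡ 83 + 1365·27 = 36938 (mod 62790).
Unique solution in [0, 62790): x = 36938.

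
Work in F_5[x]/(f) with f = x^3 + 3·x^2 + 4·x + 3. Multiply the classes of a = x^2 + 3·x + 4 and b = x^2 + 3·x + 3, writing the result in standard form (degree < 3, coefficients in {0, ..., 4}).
Multiply as integer polynomials: a · b = x^4 + 6·x^3 + 16·x^2 + 21·x + 12. Reducing coefficients mod 5: a · b ≡ x^4 + x^3 + x^2 + x + 2. Now divide by f(x) = x^3 + 3·x^2 + 4·x + 3 in F_5[x], eliminating the leading term at each step:
  leading term x^4: subtract (x)·f(x) = x^4 + 3·x^3 + 4·x^2 + 3·x, leaving 3·x^3 + 2·x^2 + 3·x + 2 (coefficients mod 5)
  leading term 3·x^3: subtract (3)·f(x) = 3·x^3 + 4·x^2 + 2·x + 4, leaving 3·x^2 + x + 3 (coefficients mod 5)
The degree is now < 3, so this is the remainder. Hence a · b ≡ 3·x^2 + x + 3 in F_5[x]/(f).

Final answer: a · b ≡ 3·x^2 + x + 3 (mod f(x))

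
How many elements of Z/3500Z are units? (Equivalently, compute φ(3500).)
An element a ∈ Z/3500Z is a unit iff gcd(a, 3500) = 1, so the number of units is φ(3500). φ is multiplicative, with φ(p^e) = p^e − p^(e−1). Factorise 3500 = 2^2 · 5^3 · 7. Then
  φ(3500) = (2^2 − 2^1) · (5^3 − 5^2) · (7 − 1) = 2 · 100 · 6 = 1200.

Final answer: Z/3500Z has φ(3500) = 1200 units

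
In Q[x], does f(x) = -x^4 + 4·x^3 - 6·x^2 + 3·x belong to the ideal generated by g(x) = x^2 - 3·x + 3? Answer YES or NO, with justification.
YES

In Q[x] the ideal (g) consists of all multiples of g, so f ∈ (g) iff g | f, i.e. iff the remainder of f on division by g is 0. Divide f by g (g is monic, so eliminate the leading term of the running remainder at each step):
  leading term -x^4: subtract (-x^2)·g(x) = -x^4 + 3·x^3 - 3·x^2, leaving x^3 - 3·x^2 + 3·x
  leading term x^3: subtract (x)·g(x) = x^3 - 3·x^2 + 3·x, leaving 0
The remainder is 0, so f(x) = g(x) · h(x) with h(x) = -x^2 + x. Hence g | f, i.e. f ∈ (g).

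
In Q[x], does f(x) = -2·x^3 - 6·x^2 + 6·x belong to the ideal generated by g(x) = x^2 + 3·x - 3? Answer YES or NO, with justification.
YES

In Q[x] the ideal (g) consists of all multiples of g, so f ∈ (g) iff g | f, i.e. iff the remainder of f on division by g is 0. Divide f by g (g is monic, so eliminate the leading term of the running remainder at each step):
  leading term -2·x^3: subtract (-2·x)·g(x) = -2·x^3 - 6·x^2 + 6·x, leaving 0
The remainder is 0, so f(x) = g(x) · h(x) with h(x) = -2·x. Hence g | f, i.e. f ∈ (g).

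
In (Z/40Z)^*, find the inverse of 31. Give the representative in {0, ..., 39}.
Apply the extended Euclidean algorithm to (40, 31), tracking rows (r, s, t) with s·40 + t·31 = r. Each division r_prev = q·r_cur + r_new produces the new row as (previous row) − q·(current row):
  row A: (40, 1, 0)   [1·40 + 0·31 = 40]
  row B: (31, 0, 1)   [0·40 + 1·31 = 31]
  40 = 1·31 + 9   → row C = row A − 1·row B = (9, 1, −1)   [check: 1·40 − 1·31 = 9]
  31 = 3·9 + 4   → row D = row B − 3·row C = (4, −3, 4)   [check: −3·40 + 4·31 = 4]
  9 = 2·4 + 1   → row E = row C − 2·row D = (1, 7, −9)   [check: 7·40 − 9·31 = 1]
  4 = 4·1 + 0   → remainder 0, stop. gcd = 1 (last nonzero row E).
The gcd is 1, so 31 is invertible mod 40. The last nonzero row gives 7·40 − 9·31 = 1, so t = −9. So 31^(−1) ≡ −9 ≡ 31 (mod 40). Verify: 31 · 31 = 961 ≡ 1 (mod 40). ✓

Final answer: 31^(−1) ≡ 31 (mod 40)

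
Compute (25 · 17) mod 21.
Reduce the factors first: 25 ≡ 4 (mod 21), so 25 · 17 ≡ 4 · 17 (mod 21). 4 · 17 = 68. Dividing by 21: 68 = 3·21 + 5. So (25 · 17) mod 21 = 5.

Final answer: 5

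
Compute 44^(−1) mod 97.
44^(−1) ≡ 86 (mod 97)

Apply the extended Euclidean algorithm to (97, 44), tracking rows (r, s, t) with s·97 + t·44 = r. Each division r_prev = q·r_cur + r_new produces the new row as (previous row) − q·(current row):
  row A: (97, 1, 0)   [1·97 + 0·44 = 97]
  row B: (44, 0, 1)   [0·97 + 1·44 = 44]
  97 = 2·44 + 9   → row C = row A − 2·row B = (9, 1, −2)   [check: 1·97 − 2·44 = 9]
  44 = 4·9 + 8   → row D = row B − 4·row C = (8, −4, 9)   [check: −4·97 + 9·44 = 8]
  9 = 1·8 + 1   → row E = row C − 1·row D = (1, 5, −11)   [check: 5·97 − 11·44 = 1]
  8 = 8·1 + 0   → remainder 0, stop. gcd = 1 (last nonzero row E).
The gcd is 1, so 44 is invertible mod 97. The last nonzero row gives 5·97 − 11·44 = 1, so t = −11. So 44^(−1) ≡ −11 ≡ 86 (mod 97). Verify: 44 · 86 = 3784 ≡ 1 (mod 97). ✓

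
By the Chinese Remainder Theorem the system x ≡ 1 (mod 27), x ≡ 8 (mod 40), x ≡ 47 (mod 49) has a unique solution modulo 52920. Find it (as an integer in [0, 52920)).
x ≡ 10288 (mod 52920); the representative in [0, 52920) is 10288

The moduli 27, 40, 49 are pairwise coprime, so by the CRT there is a unique solution mod 27·40·49 = 52920.
Solve by successive substitution. Start with x ≡ 1 (mod 27).
  Combine with x ≡ 8 (mod 40): write x = 1 + 27·t and require 1 + 27·t ≡ 8 (mod 40), i.e. 27·t ≡ 8 − 1 ≡ 7 (mod 40). Since 27^(−1) ≡ 3 (mod 40), t ≡ 3·7 ≡ 21 (mod 40). So x ≡ 1 + 27·21 = 568 (mod 1080).
  Combine with x ≡ 47 (mod 49): write x = 568 + 1080·t and require 568 + 1080·t ≡ 47 (mod 49), i.e. 1080·t ≡ 47 − 568 ≡ 18 (mod 49). Since 1080^(−1) ≡ 25 (mod 49) (1080 ≡ 2 (mod 49)), t ≡ 25·18 ≡ 9 (mod 49). So x ≡ 568 + 1080·9 = 10288 (mod 52920).
Unique solution in [0, 52920): x = 10288.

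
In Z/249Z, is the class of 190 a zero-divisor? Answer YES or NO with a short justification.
gcd(190, 249) = 1, so 190 is a unit in Z/249Z (it has a multiplicative inverse). A unit cannot be a zero-divisor: if 190·b ≡ 0 then multiplying both sides by 190^(−1) gives b ≡ 0. So 190 is not a zero-divisor.

Final answer: NO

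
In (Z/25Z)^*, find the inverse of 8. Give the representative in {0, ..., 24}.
8^(−1) ≡ 22 (mod 25)

Apply the extended Euclidean algorithm to (25, 8), tracking rows (r, s, t) with s·25 + t·8 = r. Each division r_prev = q·r_cur + r_new produces the new row as (previous row) − q·(current row):
  row A: (25, 1, 0)   [1·25 + 0·8 = 25]
  row B: (8, 0, 1)   [0·25 + 1·8 = 8]
  25 = 3·8 + 1   → row C = row A − 3·row B = (1, 1, −3)   [check: 1·25 − 3·8 = 1]
  8 = 8·1 + 0   → remainder 0, stop. gcd = 1 (last nonzero row C).
The gcd is 1, so 8 is invertible mod 25. The last nonzero row gives 1·25 − 3·8 = 1, so t = −3. So 8^(−1) ≡ −3 ≡ 22 (mod 25). Verify: 8 · 22 = 176 ≡ 1 (mod 25). ✓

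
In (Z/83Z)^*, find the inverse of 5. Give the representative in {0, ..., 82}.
5^(−1) ≡ 50 (mod 83)

Apply the extended Euclidean algorithm to (83, 5), tracking rows (r, s, t) with s·83 + t·5 = r. Each division r_prev = q·r_cur + r_new produces the new row as (previous row) − q·(current row):
  row A: (83, 1, 0)   [1·83 + 0·5 = 83]
  row B: (5, 0, 1)   [0·83 + 1·5 = 5]
  83 = 16·5 + 3   → row C = row A − 16·row B = (3, 1, −16)   [check: 1·83 − 16·5 = 3]
  5 = 1·3 + 2   → row D = row B − 1·row C = (2, −1, 17)   [check: −1·83 + 17·5 = 2]
  3 = 1·2 + 1   → row E = row C − 1·row D = (1, 2, −33)   [check: 2·83 − 33·5 = 1]
  2 = 2·1 + 0   → remainder 0, stop. gcd = 1 (last nonzero row E).
The gcd is 1, so 5 is invertible mod 83. The last nonzero row gives 2·83 − 33·5 = 1, so t = −33. So 5^(−1) ≡ −33 ≡ 50 (mod 83). Verify: 5 · 50 = 250 ≡ 1 (mod 83). ✓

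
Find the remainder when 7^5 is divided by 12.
Use repeated squaring. Binary(5) = 101. Walk through the bits of the exponent 5 left-to-right: at each bit after the leading one, square the running value, then multiply by 7 if the bit is 1 (always reducing mod 12):
  bit 1 = 1 (leading): start with 7.
  bit 2 = 0: square 7^2 = 49 ≡ 1 (mod 12).
  bit 3 = 1: square 1^2 = 1; bit is 1, so multiply 1·7 = 7 (mod 12).
Final value: 7^5 ≡ 7 (mod 12).

Final answer: 7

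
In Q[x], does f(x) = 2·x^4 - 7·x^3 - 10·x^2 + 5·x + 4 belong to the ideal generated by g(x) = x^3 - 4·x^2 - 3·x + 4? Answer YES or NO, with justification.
In Q[x] the ideal (g) consists of all multiples of g, so f ∈ (g) iff g | f, i.e. iff the remainder of f on division by g is 0. Divide f by g (g is monic, so eliminate the leading term of the running remainder at each step):
  leading term 2·x^4: subtract (2·x)·g(x) = 2·x^4 - 8·x^3 - 6·x^2 + 8·x, leaving x^3 - 4·x^2 - 3·x + 4
  leading term x^3: subtract (1)·g(x) = x^3 - 4·x^2 - 3·x + 4, leaving 0
The remainder is 0, so f(x) = g(x) · h(x) with h(x) = 2·x + 1. Hence g | f, i.e. f ∈ (g).

Final answer: YES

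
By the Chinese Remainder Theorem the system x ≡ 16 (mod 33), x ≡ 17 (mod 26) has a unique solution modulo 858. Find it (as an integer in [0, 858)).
x ≡ 511 (mod 858); the representative in [0, 858) is 511

The moduli 33, 26 are pairwise coprime, so by the CRT there is a unique solution mod 33·26 = 858.
Solve by successive substitution. Start with x ≡ 16 (mod 33).
  Combine with x ≡ 17 (mod 26): write x = 16 + 33·t and require 16 + 33·t ≡ 17 (mod 26), i.e. 33·t ≡ 17 − 16 ≡ 1 (mod 26). Since 33^(−1) ≡ 15 (mod 26) (33 ≡ 7 (mod 26)), t ≡ 15·1 ≡ 15 (mod 26). So x ≡ 16 + 33·15 = 511 (mod 858).
Unique solution in [0, 858): x = 511.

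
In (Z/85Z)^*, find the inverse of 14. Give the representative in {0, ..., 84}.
14^(−1) ≡ 79 (mod 85)

Apply the extended Euclidean algorithm to (85, 14), tracking rows (r, s, t) with s·85 + t·14 = r. Each division r_prev = q·r_cur + r_new produces the new row as (previous row) − q·(current row):
  row A: (85, 1, 0)   [1·85 + 0·14 = 85]
  row B: (14, 0, 1)   [0·85 + 1·14 = 14]
  85 = 6·14 + 1   → row C = row A − 6·row B = (1, 1, −6)   [check: 1·85 − 6·14 = 1]
  14 = 14·1 + 0   → remainder 0, stop. gcd = 1 (last nonzero row C).
The gcd is 1, so 14 is invertible mod 85. The last nonzero row gives 1·85 − 6·14 = 1, so t = −6. So 14^(−1) ≡ −6 ≡ 79 (mod 85). Verify: 14 · 79 = 1106 ≡ 1 (mod 85). ✓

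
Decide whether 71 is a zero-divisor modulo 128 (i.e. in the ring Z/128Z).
NO

gcd(71, 128) = 1, so 71 is a unit in Z/128Z (it has a multiplicative inverse). A unit cannot be a zero-divisor: if 71·b ≡ 0 then multiplying both sides by 71^(−1) gives b ≡ 0. So 71 is not a zero-divisor.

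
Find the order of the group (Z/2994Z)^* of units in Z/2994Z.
(Z/2994Z)^* consists of the classes a with gcd(a, 2994) = 1, so its order is φ(2994). φ is multiplicative, with φ(p^e) = p^e − p^(e−1). Factorise 2994 = 2 · 3 · 499. Then
  φ(2994) = (2 − 1) · (3 − 1) · (499 − 1) = 1 · 2 · 498 = 996.
Thus |(Z/2994Z)^*| = 996.

Final answer: |(Z/2994Z)^*| = 996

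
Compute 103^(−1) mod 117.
Apply the extended Euclidean algorithm to (117, 103), tracking rows (r, s, t) with s·117 + t·103 = r. Each division r_prev = q·r_cur + r_new produces the new row as (previous row) − q·(current row):
  row A: (117, 1, 0)   [1·117 + 0·103 = 117]
  row B: (103, 0, 1)   [0·117 + 1·103 = 103]
  117 = 1·103 + 14   → row C = row A − 1·row B = (14, 1, −1)   [check: 1·117 − 1·103 = 14]
  103 = 7·14 + 5   → row D = row B − 7·row C = (5, −7, 8)   [check: −7·117 + 8·103 = 5]
  14 = 2·5 + 4   → row E = row C − 2·row D = (4, 15, −17)   [check: 15·117 − 17·103 = 4]
  5 = 1·4 + 1   → row F = row D − 1·row E = (1, −22, 25)   [check: −22·117 + 25·103 = 1]
  4 = 4·1 + 0   → remainder 0, stop. gcd = 1 (last nonzero row F).
The gcd is 1, so 103 is invertible mod 117. The last nonzero row gives −22·117 + 25·103 = 1, so t = 25. So 103^(−1) ≡ 25 (mod 117). Verify: 103 · 25 = 2575 ≡ 1 (mod 117). ✓

Final answer: 103^(−1) ≡ 25 (mod 117)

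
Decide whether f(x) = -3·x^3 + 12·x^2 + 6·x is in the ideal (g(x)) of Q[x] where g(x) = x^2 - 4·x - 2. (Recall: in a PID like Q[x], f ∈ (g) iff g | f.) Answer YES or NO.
In Q[x] the ideal (g) consists of all multiples of g, so f ∈ (g) iff g | f, i.e. iff the remainder of f on division by g is 0. Divide f by g (g is monic, so eliminate the leading term of the running remainder at each step):
  leading term -3·x^3: subtract (-3·x)·g(x) = -3·x^3 + 12·x^2 + 6·x, leaving 0
The remainder is 0, so f(x) = g(x) · h(x) with h(x) = -3·x. Hence g | f, i.e. f ∈ (g).

Final answer: YES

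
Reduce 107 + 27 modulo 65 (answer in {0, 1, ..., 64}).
4

Reduce the summands first: 107 ≡ 42 (mod 65), so 107 + 27 ≡ 42 + 27 (mod 65). 42 + 27 = 69; 69 = 1·65 + 4, so (107 + 27) mod 65 = 4.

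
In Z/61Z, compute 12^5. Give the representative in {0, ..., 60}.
Use repeated squaring. Binary(5) = 101. Walk through the bits of the exponent 5 left-to-right: at each bit after the leading one, square the running value, then multiply by 12 if the bit is 1 (always reducing mod 61):
  bit 1 = 1 (leading): start with 12.
  bit 2 = 0: square 12^2 = 144 ≡ 22 (mod 61).
  bit 3 = 1: square 22^2 = 484 ≡ 57; bit is 1, so multiply 57·12 = 684 ≡ 13 (mod 61).
Final value: 12^5 ≡ 13 (mod 61).

Final answer: 13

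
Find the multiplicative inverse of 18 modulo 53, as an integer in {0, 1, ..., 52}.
18^(−1) ≡ 3 (mod 53)

Apply the extended Euclidean algorithm to (53, 18), tracking rows (r, s, t) with s·53 + t·18 = r. Each division r_prev = q·r_cur + r_new produces the new row as (previous row) − q·(current row):
  row A: (53, 1, 0)   [1·53 + 0·18 = 53]
  row B: (18, 0, 1)   [0·53 + 1·18 = 18]
  53 = 2·18 + 17   → row C = row A − 2·row B = (17, 1, −2)   [check: 1·53 − 2·18 = 17]
  18 = 1·17 + 1   → row D = row B − 1·row C = (1, −1, 3)   [check: −1·53 + 3·18 = 1]
  17 = 17·1 + 0   → remainder 0, stop. gcd = 1 (last nonzero row D).
The gcd is 1, so 18 is invertible mod 53. The last nonzero row gives −1·53 + 3·18 = 1, so t = 3. So 18^(−1) ≡ 3 (mod 53). Verify: 18 · 3 = 54 ≡ 1 (mod 53). ✓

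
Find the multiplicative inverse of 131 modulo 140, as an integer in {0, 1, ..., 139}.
Apply the extended Euclidean algorithm to (140, 131), tracking rows (r, s, t) with s·140 + t·131 = r. Each division r_prev = q·r_cur + r_new produces the new row as (previous row) − q·(current row):
  row A: (140, 1, 0)   [1·140 + 0·131 = 140]
  row B: (131, 0, 1)   [0·140 + 1·131 = 131]
  140 = 1·131 + 9   → row C = row A − 1·row B = (9, 1, −1)   [check: 1·140 − 1·131 = 9]
  131 = 14·9 + 5   → row D = row B − 14·row C = (5, −14, 15)   [check: −14·140 + 15·131 = 5]
  9 = 1·5 + 4   → row E = row C − 1·row D = (4, 15, −16)   [check: 15·140 − 16·131 = 4]
  5 = 1·4 + 1   → row F = row D − 1·row E = (1, −29, 31)   [check: −29·140 + 31·131 = 1]
  4 = 4·1 + 0   → remainder 0, stop. gcd = 1 (last nonzero row F).
The gcd is 1, so 131 is invertible mod 140. The last nonzero row gives −29·140 + 31·131 = 1, so t = 31. So 131^(−1) ≡ 31 (mod 140). Verify: 131 · 31 = 4061 ≡ 1 (mod 140). ✓

Final answer: 131^(−1) ≡ 31 (mod 140)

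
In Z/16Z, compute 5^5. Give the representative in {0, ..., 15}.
Use repeated squaring. Binary(5) = 101. Walk through the bits of the exponent 5 left-to-right: at each bit after the leading one, square the running value, then multiply by 5 if the bit is 1 (always reducing mod 16):
  bit 1 = 1 (leading): start with 5.
  bit 2 = 0: square 5^2 = 25 ≡ 9 (mod 16).
  bit 3 = 1: square 9^2 = 81 ≡ 1; bit is 1, so multiply 1·5 = 5 (mod 16).
Final value: 5^5 ≡ 5 (mod 16).

Final answer: 5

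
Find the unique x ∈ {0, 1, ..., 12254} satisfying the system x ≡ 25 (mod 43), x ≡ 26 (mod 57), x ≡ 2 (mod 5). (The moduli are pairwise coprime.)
The moduli 43, 57, 5 are pairwise coprime, so by the CRT there is a unique solution mod 43·57·5 = 12255.
Solve by successive substitution. Start with x ≡ 25 (mod 43).
  Combine with x ≡ 26 (mod 57): write x = 25 + 43·t and require 25 + 43·t ≡ 26 (mod 57), i.e. 43·t ≡ 26 − 25 ≡ 1 (mod 57). Since 43^(−1) ≡ 4 (mod 57), t ≡ 4·1 ≡ 4 (mod 57). So x ≡ 25 + 43·4 = 197 (mod 2451).
  Combine with x ≡ 2 (mod 5): write x = 197 + 2451·t and require 197 + 2451·t ≡ 2 (mod 5), i.e. 2451·t ≡ 2 − 197 ≡ 0 (mod 5). Since 2451^(−1) ≡ 1 (mod 5) (2451 ≡ 1 (mod 5)), t ≡ 1·0 ≡ 0 (mod 5). So x ≡ 197 + 2451·0 = 197 (mod 12255).
Unique solution in [0, 12255): x = 197.

Final answer: x ≡ 197 (mod 12255); the representative in [0, 12255) is 197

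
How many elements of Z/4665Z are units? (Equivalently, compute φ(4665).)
Z/4665Z has φ(4665) = 2480 units

An element a ∈ Z/4665Z is a unit iff gcd(a, 4665) = 1, so the number of units is φ(4665). φ is multiplicative, with φ(p^e) = p^e − p^(e−1). Factorise 4665 = 3 · 5 · 311. Then
  φ(4665) = (3 − 1) · (5 − 1) · (311 − 1) = 2 · 4 · 310 = 2480.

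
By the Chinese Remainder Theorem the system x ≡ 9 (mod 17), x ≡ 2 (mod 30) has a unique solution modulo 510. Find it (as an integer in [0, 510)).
x ≡ 332 (mod 510); the representative in [0, 510) is 332

The moduli 17, 30 are pairwise coprime, so by the CRT there is a unique solution mod 17·30 = 510.
Solve by successive substitution. Start with x ≡ 9 (mod 17).
  Combine with x ≡ 2 (mod 30): write x = 9 + 17·t and require 9 + 17·t ≡ 2 (mod 30), i.e. 17·t ≡ 2 − 9 ≡ 23 (mod 30). Since 17^(−1) ≡ 23 (mod 30), t ≡ 23·23 ≡ 19 (mod 30). So x ≡ 9 + 17·19 = 332 (mod 510).
Unique solution in [0, 510): x = 332.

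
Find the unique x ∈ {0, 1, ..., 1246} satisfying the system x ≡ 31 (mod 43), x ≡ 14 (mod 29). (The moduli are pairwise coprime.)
The moduli 43, 29 are pairwise coprime, so by the CRT there is a unique solution mod 43·29 = 1247.
Solve by successive substitution. Start with x ≡ 31 (mod 43).
  Combine with x ≡ 14 (mod 29): write x = 31 + 43·t and require 31 + 43·t ≡ 14 (mod 29), i.e. 43·t ≡ 14 − 31 ≡ 12 (mod 29). Since 43^(−1) ≡ 27 (mod 29) (43 ≡ 14 (mod 29)), t ≡ 27·12 ≡ 5 (mod 29). So x ≡ 31 + 43·5 = 246 (mod 1247).
Unique solution in [0, 1247): x = 246.

Final answer: x ≡ 246 (mod 1247); the representative in [0, 1247) is 246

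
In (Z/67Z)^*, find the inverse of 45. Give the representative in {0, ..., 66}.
45^(−1) ≡ 3 (mod 67)

Apply the extended Euclidean algorithm to (67, 45), tracking rows (r, s, t) with s·67 + t·45 = r. Each division r_prev = q·r_cur + r_new produces the new row as (previous row) − q·(current row):
  row A: (67, 1, 0)   [1·67 + 0·45 = 67]
  row B: (45, 0, 1)   [0·67 + 1·45 = 45]
  67 = 1·45 + 22   → row C = row A − 1·row B = (22, 1, −1)   [check: 1·67 − 1·45 = 22]
  45 = 2·22 + 1   → row D = row B − 2·row C = (1, −2, 3)   [check: −2·67 + 3·45 = 1]
  22 = 22·1 + 0   → remainder 0, stop. gcd = 1 (last nonzero row D).
The gcd is 1, so 45 is invertible mod 67. The last nonzero row gives −2·67 + 3·45 = 1, so t = 3. So 45^(−1) ≡ 3 (mod 67). Verify: 45 · 3 = 135 ≡ 1 (mod 67). ✓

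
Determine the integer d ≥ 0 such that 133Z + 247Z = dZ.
(133, 247) = (19); d = 19

In the PID Z, (a, b) is generated by gcd(a, b). Compute gcd(247, 133) with the extended Euclidean algorithm, tracking rows (r, s, t) with s·247 + t·133 = r:
  row A: (247, 1, 0)   [1·247 + 0·133 = 247]
  row B: (133, 0, 1)   [0·247 + 1·133 = 133]
  247 = 1·133 + 114   → row C = row A − 1·row B = (114, 1, −1)   [check: 1·247 − 1·133 = 114]
  133 = 1·114 + 19   → row D = row B − 1·row C = (19, −1, 2)   [check: −1·247 + 2·133 = 19]
  114 = 6·19 + 0   → remainder 0, stop. gcd = 19 (last nonzero row D).
So gcd(133, 247) = 19, with Bézout identity −1·247 + 2·133 = 19. Containment (⊇): the Bézout identity exhibits 19 as an element of (133, 247), giving (19) ⊆ (133, 247). Containment (⊆): since 19 | 133 and 19 | 247 (133 = 19·7, 247 = 19·13), every Z-linear combination of 133 and 247 is divisible by 19, so (133, 247) ⊆ (19). Therefore (133, 247) = (19), d = 19.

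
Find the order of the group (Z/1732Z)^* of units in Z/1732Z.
(Z/1732Z)^* consists of the classes a with gcd(a, 1732) = 1, so its order is φ(1732). φ is multiplicative, with φ(p^e) = p^e − p^(e−1). Factorise 1732 = 2^2 · 433. Then
  φ(1732) = (2^2 − 2^1) · (433 − 1) = 2 · 432 = 864.
Thus |(Z/1732Z)^*| = 864.

Final answer: |(Z/1732Z)^*| = 864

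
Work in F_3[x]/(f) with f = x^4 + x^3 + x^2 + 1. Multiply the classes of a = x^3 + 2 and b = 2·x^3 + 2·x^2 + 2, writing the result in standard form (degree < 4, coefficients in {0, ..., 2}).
a · b ≡ 2·x^3 + x^2 (mod f(x))

Multiply as integer polynomials: a · b = 2·x^6 + 2·x^5 + 6·x^3 + 4·x^2 + 4. Reducing coefficients mod 3: a · b ≡ 2·x^6 + 2·x^5 + x^2 + 1. Now divide by f(x) = x^4 + x^3 + x^2 + 1 in F_3[x], eliminating the leading term at each step:
  leading term 2·x^6: subtract (2·x^2)·f(x) = 2·x^6 + 2·x^5 + 2·x^4 + 2·x^2, leaving x^4 + 2·x^2 + 1 (coefficients mod 3)
  leading term x^4: subtract (1)·f(x) = x^4 + x^3 + x^2 + 1, leaving 2·x^3 + x^2 (coefficients mod 3)
The degree is now < 4, so this is the remainder. Hence a · b ≡ 2·x^3 + x^2 in F_3[x]/(f).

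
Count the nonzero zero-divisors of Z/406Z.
Z/406Z has 237 nonzero zero-divisors

In Z/406Z each nonzero element is either a unit (gcd with 406 is 1) or a zero-divisor (gcd > 1). The number of units is φ(406): factorise 406 = 2 · 7 · 29, so φ(406) = (2 − 1) · (7 − 1) · (29 − 1) = 1 · 6 · 28 = 168. The nonzero elements number 406 − 1 = 405. Hence the nonzero zero-divisors number 405 − 168 = 237.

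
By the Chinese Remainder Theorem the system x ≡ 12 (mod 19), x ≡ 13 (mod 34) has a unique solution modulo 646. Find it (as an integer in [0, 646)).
x ≡ 183 (mod 646); the representative in [0, 646) is 183

The moduli 19, 34 are pairwise coprime, so by the CRT there is a unique solution mod 19·34 = 646.
Solve by successive substitution. Start with x ≡ 12 (mod 19).
  Combine with x ≡ 13 (mod 34): write x = 12 + 19·t and require 12 + 19·t ≡ 13 (mod 34), i.e. 19·t ≡ 13 − 12 ≡ 1 (mod 34). Since 19^(−1) ≡ 9 (mod 34), t ≡ 9·1 ≡ 9 (mod 34). So x ≡ 12 + 19·9 = 183 (mod 646).
Unique solution in [0, 646): x = 183.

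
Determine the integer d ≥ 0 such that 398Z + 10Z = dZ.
(398, 10) = (2); d = 2

In the PID Z, (a, b) is generated by gcd(a, b). Compute gcd(398, 10) with the extended Euclidean algorithm, tracking rows (r, s, t) with s·398 + t·10 = r:
  row A: (398, 1, 0)   [1·398 + 0·10 = 398]
  row B: (10, 0, 1)   [0·398 + 1·10 = 10]
  398 = 39·10 + 8   → row C = row A − 39·row B = (8, 1, −39)   [check: 1·398 − 39·10 = 8]
  10 = 1·8 + 2   → row D = row B − 1·row C = (2, −1, 40)   [check: −1·398 + 40·10 = 2]
  8 = 4·2 + 0   → remainder 0, stop. gcd = 2 (last nonzero row D).
So gcd(398, 10) = 2, with Bézout identity −1·398 + 40·10 = 2. Containment (⊇): the Bézout identity exhibits 2 as an element of (398, 10), giving (2) ⊆ (398, 10). Containment (⊆): since 2 | 398 and 2 | 10 (398 = 2·199, 10 = 2·5), every Z-linear combination of 398 and 10 is divisible by 2, so (398, 10) ⊆ (2). Therefore (398, 10) = (2), d = 2.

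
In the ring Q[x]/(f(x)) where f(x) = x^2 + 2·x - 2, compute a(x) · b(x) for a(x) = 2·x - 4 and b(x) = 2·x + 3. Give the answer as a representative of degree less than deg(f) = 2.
a · b ≡ -10·x - 4 (mod f(x))

First multiply in Q[x] without reducing: a · b = 4·x^2 - 2·x - 12. Now divide by f(x) = x^2 + 2·x - 2, eliminating the leading term at each step:
  leading term 4·x^2: subtract (4)·f(x) = 4·x^2 + 8·x - 8, leaving -10·x - 4
The degree is now < 2, so this is the remainder. Hence a · b ≡ -10·x - 4 in Q[x]/(f).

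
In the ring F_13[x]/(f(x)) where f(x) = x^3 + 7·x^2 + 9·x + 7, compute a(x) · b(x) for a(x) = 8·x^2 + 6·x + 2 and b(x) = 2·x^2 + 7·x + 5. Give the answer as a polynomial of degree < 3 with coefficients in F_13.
Multiply as integer polynomials: a · b = 16·x^4 + 68·x^3 + 86·x^2 + 44·x + 10. Reducing coefficients mod 13: a · b ≡ 3·x^4 + 3·x^3 + 8·x^2 + 5·x + 10. Now divide by f(x) = x^3 + 7·x^2 + 9·x + 7 in F_13[x], eliminating the leading term at each step:
  leading term 3·x^4: subtract (3·x)·f(x) = 3·x^4 + 8·x^3 + x^2 + 8·x, leaving 8·x^3 + 7·x^2 + 10·x + 10 (coefficients mod 13)
  leading term 8·x^3: subtract (8)·f(x) = 8·x^3 + 4·x^2 + 7·x + 4, leaving 3·x^2 + 3·x + 6 (coefficients mod 13)
The degree is now < 3, so this is the remainder. Hence a · b ≡ 3·x^2 + 3·x + 6 in F_13[x]/(f).

Final answer: a · b ≡ 3·x^2 + 3·x + 6 (mod f(x))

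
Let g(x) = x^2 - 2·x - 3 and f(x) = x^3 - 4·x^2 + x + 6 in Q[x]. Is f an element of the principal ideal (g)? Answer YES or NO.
YES

In Q[x] the ideal (g) consists of all multiples of g, so f ∈ (g) iff g | f, i.e. iff the remainder of f on division by g is 0. Divide f by g (g is monic, so eliminate the leading term of the running remainder at each step):
  leading term x^3: subtract (x)·g(x) = x^3 - 2·x^2 - 3·x, leaving -2·x^2 + 4·x + 6
  leading term -2·x^2: subtract (-2)·g(x) = -2·x^2 + 4·x + 6, leaving 0
The remainder is 0, so f(x) = g(x) · h(x) with h(x) = x - 2. Hence g | f, i.e. f ∈ (g).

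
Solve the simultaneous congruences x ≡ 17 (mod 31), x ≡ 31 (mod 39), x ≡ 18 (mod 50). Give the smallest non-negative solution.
x ≡ 20818 (mod 60450); the representative in [0, 60450) is 20818

The moduli 31, 39, 50 are pairwise coprime, so by the CRT there is a unique solution mod 31·39·50 = 60450.
Solve by successive substitution. Start with x ≡ 17 (mod 31).
  Combine with x ≡ 31 (mod 39): write x = 17 + 31·t and require 17 + 31·t ≡ 31 (mod 39), i.e. 31·t ≡ 31 − 17 ≡ 14 (mod 39). Since 31^(−1) ≡ 34 (mod 39), t ≡ 34·14 ≡ 8 (mod 39). So x ≡ 17 + 31·8 = 265 (mod 1209).
  Combine with x ≡ 18 (mod 50): write x = 265 + 1209·t and require 265 + 1209·t ≡ 18 (mod 50), i.e. 1209·t ≡ 18 − 265 ≡ 3 (mod 50). Since 1209^(−1) ≡ 39 (mod 50) (1209 ≡ 9 (mod 50)), t ≡ 39·3 ≡ 17 (mod 50). So x ≡ 265 + 1209·17 = 20818 (mod 60450).
Unique solution in [0, 60450): x = 20818.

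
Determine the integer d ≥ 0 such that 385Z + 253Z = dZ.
In the PID Z, (a, b) is generated by gcd(a, b). Compute gcd(385, 253) with the extended Euclidean algorithm, tracking rows (r, s, t) with s·385 + t·253 = r:
  row A: (385, 1, 0)   [1·385 + 0·253 = 385]
  row B: (253, 0, 1)   [0·385 + 1·253 = 253]
  385 = 1·253 + 132   → row C = row A − 1·row B = (132, 1, −1)   [check: 1·385 − 1·253 = 132]
  253 = 1·132 + 121   → row D = row B − 1·row C = (121, −1, 2)   [check: −1·385 + 2·253 = 121]
  132 = 1·121 + 11   → row E = row C − 1·row D = (11, 2, −3)   [check: 2·385 − 3·253 = 11]
  121 = 11·11 + 0   → remainder 0, stop. gcd = 11 (last nonzero row E).
So gcd(385, 253) = 11, with Bézout identity 2·385 − 3·253 = 11. Containment (⊇): the Bézout identity exhibits 11 as an element of (385, 253), giving (11) ⊆ (385, 253). Containment (⊆): since 11 | 385 and 11 | 253 (385 = 11·35, 253 = 11·23), every Z-linear combination of 385 and 253 is divisible by 11, so (385, 253) ⊆ (11). Therefore (385, 253) = (11), d = 11.

Final answer: (385, 253) = (11); d = 11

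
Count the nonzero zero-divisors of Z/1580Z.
In Z/1580Z each nonzero element is either a unit (gcd with 1580 is 1) or a zero-divisor (gcd > 1). The number of units is φ(1580): factorise 1580 = 2^2 · 5 · 79, so φ(1580) = (2^2 − 2^1) · (5 − 1) · (79 − 1) = 2 · 4 · 78 = 624. The nonzero elements number 1580 − 1 = 1579. Hence the nonzero zero-divisors number 1579 − 624 = 955.

Final answer: Z/1580Z has 955 nonzero zero-divisors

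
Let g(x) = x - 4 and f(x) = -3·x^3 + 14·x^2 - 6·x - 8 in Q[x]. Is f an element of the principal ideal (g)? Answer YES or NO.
YES

In Q[x] the ideal (g) consists of all multiples of g, so f ∈ (g) iff g | f, i.e. iff the remainder of f on division by g is 0. Divide f by g (g is monic, so eliminate the leading term of the running remainder at each step):
  leading term -3·x^3: subtract (-3·x^2)·g(x) = -3·x^3 + 12·x^2, leaving 2·x^2 - 6·x - 8
  leading term 2·x^2: subtract (2·x)·g(x) = 2·x^2 - 8·x, leaving 2·x - 8
  leading term 2·x: subtract (2)·g(x) = 2·x - 8, leaving 0
The remainder is 0, so f(x) = g(x) · h(x) with h(x) = -3·x^2 + 2·x + 2. Hence g | f, i.e. f ∈ (g).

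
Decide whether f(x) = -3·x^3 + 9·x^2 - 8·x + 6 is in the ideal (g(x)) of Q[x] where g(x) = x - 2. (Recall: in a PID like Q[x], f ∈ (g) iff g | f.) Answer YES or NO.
In Q[x] the ideal (g) consists of all multiples of g, so f ∈ (g) iff g | f, i.e. iff the remainder of f on division by g is 0. Divide f by g (g is monic, so eliminate the leading term of the running remainder at each step):
  leading term -3·x^3: subtract (-3·x^2)·g(x) = -3·x^3 + 6·x^2, leaving 3·x^2 - 8·x + 6
  leading term 3·x^2: subtract (3·x)·g(x) = 3·x^2 - 6·x, leaving 6 - 2·x
  leading term -2·x: subtract (-2)·g(x) = 4 - 2·x, leaving 2
The remainder r(x) = 2 ≠ 0 (and deg r < deg g), so g ∤ f, i.e. f ∉ (g).

Final answer: NO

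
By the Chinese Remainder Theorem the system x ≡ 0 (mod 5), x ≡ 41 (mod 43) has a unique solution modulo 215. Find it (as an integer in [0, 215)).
The moduli 5, 43 are pairwise coprime, so by the CRT there is a unique solution mod 5·43 = 215.
Solve by successive substitution. Start with x ≡ 0 (mod 5).
  Combine with x ≡ 41 (mod 43): write x = 5·t and require 5·t ≡ 41 (mod 43). Since 5^(−1) ≡ 26 (mod 43), t ≡ 26·41 ≡ 34 (mod 43). So x ≡ 5·34 = 170 (mod 215).
Unique solution in [0, 215): x = 170.

Final answer: x ≡ 170 (mod 215); the representative in [0, 215) is 170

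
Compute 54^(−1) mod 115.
Apply the extended Euclidean algorithm to (115, 54), tracking rows (r, s, t) with s·115 + t·54 = r. Each division r_prev = q·r_cur + r_new produces the new row as (previous row) − q·(current row):
  row A: (115, 1, 0)   [1·115 + 0·54 = 115]
  row B: (54, 0, 1)   [0·115 + 1·54 = 54]
  115 = 2·54 + 7   → row C = row A − 2·row B = (7, 1, −2)   [check: 1·115 − 2·54 = 7]
  54 = 7·7 + 5   → row D = row B − 7·row C = (5, −7, 15)   [check: −7·115 + 15·54 = 5]
  7 = 1·5 + 2   → row E = row C − 1·row D = (2, 8, −17)   [check: 8·115 − 17·54 = 2]
  5 = 2·2 + 1   → row F = row D − 2·row E = (1, −23, 49)   [check: −23·115 + 49·54 = 1]
  2 = 2·1 + 0   → remainder 0, stop. gcd = 1 (last nonzero row F).
The gcd is 1, so 54 is invertible mod 115. The last nonzero row gives −23·115 + 49·54 = 1, so t = 49. So 54^(−1) ≡ 49 (mod 115). Verify: 54 · 49 = 2646 ≡ 1 (mod 115). ✓

Final answer: 54^(−1) ≡ 49 (mod 115)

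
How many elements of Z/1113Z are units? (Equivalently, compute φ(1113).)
Z/1113Z has φ(1113) = 624 units

An element a ∈ Z/1113Z is a unit iff gcd(a, 1113) = 1, so the number of units is φ(1113). φ is multiplicative, with φ(p^e) = p^e − p^(e−1). Factorise 1113 = 3 · 7 · 53. Then
  φ(1113) = (3 − 1) · (7 − 1) · (53 − 1) = 2 · 6 · 52 = 624.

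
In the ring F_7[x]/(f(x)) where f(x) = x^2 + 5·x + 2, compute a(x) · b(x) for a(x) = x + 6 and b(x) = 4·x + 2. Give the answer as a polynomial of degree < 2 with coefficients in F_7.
a · b ≡ 6·x + 4 (mod f(x))

Multiply as integer polynomials: a · b = 4·x^2 + 26·x + 12. Reducing coefficients mod 7: a · b ≡ 4·x^2 + 5·x + 5. Now divide by f(x) = x^2 + 5·x + 2 in F_7[x], eliminating the leading term at each step:
  leading term 4·x^2: subtract (4)·f(x) = 4·x^2 + 6·x + 1, leaving 6·x + 4 (coefficients mod 7)
The degree is now < 2, so this is the remainder. Hence a · b ≡ 6·x + 4 in F_7[x]/(f).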